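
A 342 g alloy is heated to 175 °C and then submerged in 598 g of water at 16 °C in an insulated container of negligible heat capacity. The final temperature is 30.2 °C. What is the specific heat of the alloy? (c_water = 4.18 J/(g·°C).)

Taking heat into each body as positive, Σ m c ΔT = 0:
342×c×(30.2 − 175) + 598×4.18×(30.2 − 16) = 0
-49522 c = -35495
c = -35495/-49522 ≈ 0.7168 J/(g·°C)

c ≈ 0.717 J/(g·°C)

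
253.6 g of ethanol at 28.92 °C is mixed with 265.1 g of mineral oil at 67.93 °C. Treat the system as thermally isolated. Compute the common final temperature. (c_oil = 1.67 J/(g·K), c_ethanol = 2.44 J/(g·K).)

T_f ≈ 45.2 °C

Setting the total heat transfer to zero:
265.1·1.67·(T − 67.93) + 253.6·2.44·(T − 28.92) = 0
1061.5 T = 47969
T ≈ 45.19 °C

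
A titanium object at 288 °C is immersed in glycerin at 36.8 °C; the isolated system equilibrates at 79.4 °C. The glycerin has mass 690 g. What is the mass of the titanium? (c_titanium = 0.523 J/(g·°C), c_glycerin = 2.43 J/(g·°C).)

|Q_titanium| = |Q_glycerin|:
m×0.523×(288 − 79.4) = 690×2.43×(79.4 − 36.8)
109.1 m = 71427  ⇒  m ≈ 654.7 g

m ≈ 655 g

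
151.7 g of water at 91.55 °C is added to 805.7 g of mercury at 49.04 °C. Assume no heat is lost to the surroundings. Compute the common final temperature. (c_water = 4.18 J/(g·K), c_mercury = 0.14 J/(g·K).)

T_f ≈ 85.1 °C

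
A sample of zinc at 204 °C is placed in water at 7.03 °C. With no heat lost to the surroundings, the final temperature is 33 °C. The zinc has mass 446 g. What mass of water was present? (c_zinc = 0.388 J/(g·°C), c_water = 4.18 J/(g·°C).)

|Q_zinc| = |Q_water|:
446·0.388·(204 − 33) = m·4.18·(33 − 7.03)
108.55 m = 29591  ⇒  m ≈ 272.6 g

m ≈ 273 g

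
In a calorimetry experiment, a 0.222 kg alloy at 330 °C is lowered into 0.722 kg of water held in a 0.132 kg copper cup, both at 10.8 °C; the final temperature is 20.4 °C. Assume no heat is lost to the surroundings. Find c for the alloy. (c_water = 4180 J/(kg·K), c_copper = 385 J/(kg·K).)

c ≈ 429 J/(kg·K)

Heat gained plus heat lost sum to zero:
0.222·c·(20.4 − 330) + 0.722·4180·(20.4 − 10.8) + 0.132·385·(20.4 − 10.8) = 0
-68.73 c = -29460
c = -29460/-68.73 ≈ 428.6 J/(kg·K)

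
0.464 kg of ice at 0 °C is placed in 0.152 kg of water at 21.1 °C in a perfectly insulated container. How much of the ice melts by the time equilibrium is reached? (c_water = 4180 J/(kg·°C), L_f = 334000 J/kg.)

Water can give up m c ΔT = 0.152×4180×21.1 = 13406 J before reaching 0 °C.
Melting all 0.464 kg of ice would need 0.464×334000 = 154976 J.
Since 13406 < 154976 J, not all the ice melts; equilibrium is at 0 °C.
m_melted×334000 = 13406  ⇒  m_melted ≈ 0.04014 kg.

m_melted ≈ 0.0401 kg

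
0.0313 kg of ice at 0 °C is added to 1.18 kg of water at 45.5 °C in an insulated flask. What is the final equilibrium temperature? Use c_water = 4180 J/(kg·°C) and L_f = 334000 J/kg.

T_f ≈ 42.3 °C

Energy conservation, ΣQ = 0:
melt ice: 0.0313×334000 = 10454
  meltwater 0→T: 0.0313×4180×T = 130.83 T
  water cools: 1.18×4180×(T − 45.5) = 4932.4(T − 45.5)
5063.2 T = 224424 − 10454 = 213970
T ≈ 42.26 °C — above 0 °C, consistent with complete melting.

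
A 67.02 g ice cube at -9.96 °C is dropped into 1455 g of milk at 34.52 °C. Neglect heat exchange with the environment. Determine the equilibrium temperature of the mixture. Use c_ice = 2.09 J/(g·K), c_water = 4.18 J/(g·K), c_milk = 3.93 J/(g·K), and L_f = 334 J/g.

Energy conservation, ΣQ = 0:
ice -9.96→0 °C: 67.02·2.09·9.96 = 1395.1; melt ice: 67.02·334 = 22385; meltwater 0→T: 67.02·4.18·T = 280.14 T; milk: 5718.2(T − 34.52)
5998.3 T = 197391 − 23780 = 173611
T ≈ 28.94 °C. Since T > 0 °C, the all-ice-melts assumption holds.

T_f ≈ 28.9 °C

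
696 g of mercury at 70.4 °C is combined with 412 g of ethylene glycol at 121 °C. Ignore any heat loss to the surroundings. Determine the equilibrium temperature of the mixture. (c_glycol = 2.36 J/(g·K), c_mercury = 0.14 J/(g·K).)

Heat gained plus heat lost sum to zero:
412·2.36·(T − 121) + 696·0.14·(T − 70.4) = 0
972.32(T − 121) + 97.44(T − 70.4) = 0
1069.8 T = 124510
T ≈ 116.39 °C

T_f ≈ 116.4 °C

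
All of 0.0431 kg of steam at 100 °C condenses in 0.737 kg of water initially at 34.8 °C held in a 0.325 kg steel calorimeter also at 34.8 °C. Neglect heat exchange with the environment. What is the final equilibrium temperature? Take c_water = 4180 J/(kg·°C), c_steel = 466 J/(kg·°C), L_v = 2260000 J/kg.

T_f ≈ 66.8 °C

Energy balance with sensible and latent terms:
condense steam: −0.0431·2260000 = −97406
  condensed water 100 °C→T: 180.16(T − 100)
  original water: 3080.7(T − 34.8)
  steel cup: 0.325·466·(T − 34.8) = 151.45(T − 34.8)
3412.3 T = 97406 + 18016 + 112477 = 227899
T ≈ 66.79 °C — below 100 °C, confirming all the steam condensed.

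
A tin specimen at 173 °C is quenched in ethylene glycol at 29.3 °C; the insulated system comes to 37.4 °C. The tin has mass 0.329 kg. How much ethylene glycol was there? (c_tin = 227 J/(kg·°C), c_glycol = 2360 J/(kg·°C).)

Setting the total heat transfer to zero:
0.329×227×(37.4 − 173) + m×2360×(37.4 − 29.3) = 0
19116 m = 10127
m = 10127/19116 ≈ 0.5298 kg

m ≈ 0.53 kg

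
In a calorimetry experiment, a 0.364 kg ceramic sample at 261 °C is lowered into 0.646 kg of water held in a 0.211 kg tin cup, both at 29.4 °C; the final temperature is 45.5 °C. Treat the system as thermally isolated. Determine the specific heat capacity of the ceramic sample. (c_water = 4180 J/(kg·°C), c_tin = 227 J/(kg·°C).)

c ≈ 564 J/(kg·°C)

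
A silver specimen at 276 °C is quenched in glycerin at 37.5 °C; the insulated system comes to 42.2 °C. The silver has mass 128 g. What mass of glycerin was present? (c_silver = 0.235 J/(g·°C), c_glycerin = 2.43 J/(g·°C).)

m ≈ 616 g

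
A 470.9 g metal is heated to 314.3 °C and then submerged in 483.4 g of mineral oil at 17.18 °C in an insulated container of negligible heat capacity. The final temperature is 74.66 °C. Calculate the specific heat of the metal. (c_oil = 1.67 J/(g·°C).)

c ≈ 0.411 J/(g·°C)

Setting the total heat transfer to zero:
470.9×c×(74.66 − 314.3) + 483.4×1.67×(74.66 − 17.18) = 0
-112846 c = -46402
c = -46402/-112846 ≈ 0.4112 J/(g·°C)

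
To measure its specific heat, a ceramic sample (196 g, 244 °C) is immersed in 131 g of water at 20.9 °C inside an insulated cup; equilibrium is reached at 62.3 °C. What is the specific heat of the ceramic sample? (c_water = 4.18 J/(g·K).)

m_s c (T_s − T_f) = m_water c_water (T_f − T_0):
196·c·(244 − 62.3) = 131·4.18·(62.3 − 20.9)
35613 c = 22670  ⇒  c ≈ 0.6366 J/(g·K)

c ≈ 0.637 J/(g·K)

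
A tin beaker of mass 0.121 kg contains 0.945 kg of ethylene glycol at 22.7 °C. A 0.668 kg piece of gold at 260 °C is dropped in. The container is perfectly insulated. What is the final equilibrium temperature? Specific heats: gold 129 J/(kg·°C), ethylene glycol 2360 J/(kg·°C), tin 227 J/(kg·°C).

T_f ≈ 31.4 °C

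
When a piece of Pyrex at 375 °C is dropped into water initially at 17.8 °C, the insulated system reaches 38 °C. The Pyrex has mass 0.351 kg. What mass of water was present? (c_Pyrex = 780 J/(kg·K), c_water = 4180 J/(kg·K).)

Heat gained plus heat lost sum to zero:
0.351·780·(38 − 375) + m·4180·(38 − 17.8) = 0
84436 m = 92264
m = 92264/84436 ≈ 1.093 kg

m ≈ 1.09 kg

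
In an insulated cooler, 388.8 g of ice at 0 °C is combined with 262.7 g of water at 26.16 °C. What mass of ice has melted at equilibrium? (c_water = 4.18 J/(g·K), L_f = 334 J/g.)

Cooling the water to 0 °C releases 262.7·4.18·26.16 = 28726 J.
Melting all 388.8 g of ice would need 388.8·334 = 129859 J.
Since 28726 < 129859 J, not all the ice melts; equilibrium is at 0 °C.
m_melted·334 = 28726  ⇒  m_melted ≈ 86.01 g.

m_melted ≈ 86 g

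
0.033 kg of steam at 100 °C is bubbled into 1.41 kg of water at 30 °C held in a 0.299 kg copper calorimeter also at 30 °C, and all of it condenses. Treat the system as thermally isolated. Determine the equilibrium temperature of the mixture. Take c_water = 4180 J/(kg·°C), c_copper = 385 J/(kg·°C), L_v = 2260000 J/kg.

Energy conservation, ΣQ = 0:
latent heat released on condensation: 0.033·2260000 = 74580; condensate cools 100→T: 0.033·4180·(T − 100) = 137.94(T − 100); original water: 5893.8(T − 30); cup: 115.11(T − 30)
6146.9 T = 74580 + 13794 + 180267 = 268641
T ≈ 43.70 °C (< 100 °C, so full condensation is consistent).

T_f ≈ 43.7 °C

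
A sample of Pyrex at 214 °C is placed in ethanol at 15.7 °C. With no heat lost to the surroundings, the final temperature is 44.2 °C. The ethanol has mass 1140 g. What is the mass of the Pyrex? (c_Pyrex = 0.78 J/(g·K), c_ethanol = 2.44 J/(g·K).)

m ≈ 599 g

Energy conservation, ΣQ = 0:
m×0.78×(44.2 − 214) + 1140×2.44×(44.2 − 15.7) = 0
-132.44 m = -79276
m = -79276/-132.44 ≈ 598.6 g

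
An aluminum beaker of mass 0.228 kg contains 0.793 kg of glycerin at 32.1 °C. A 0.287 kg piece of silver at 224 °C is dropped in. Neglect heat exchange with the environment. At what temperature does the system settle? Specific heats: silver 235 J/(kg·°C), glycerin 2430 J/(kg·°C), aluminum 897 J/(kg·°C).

T_f ≈ 38.0 °C

Taking heat into each body as positive, Σ m c ΔT = 0:
0.287*235*(T − 224) + 0.793*2430*(T − 32.1) + 0.228*897*(T − 32.1) = 0
(67.44 + 1927 + 204.52) T = 67.44*224 + 1927*32.1 + 204.52*32.1
T = 83529 / 2199 = 38 °C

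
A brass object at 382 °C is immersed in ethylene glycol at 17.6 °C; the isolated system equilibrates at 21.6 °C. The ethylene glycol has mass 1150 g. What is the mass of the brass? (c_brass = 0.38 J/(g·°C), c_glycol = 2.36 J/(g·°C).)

Heat lost by the brass = heat gained by the glycol:
m×0.38×(382 − 21.6) = 1150×2.36×(21.6 − 17.6)
136.95 m = 10856  ⇒  m ≈ 79.27 g

m ≈ 79.3 g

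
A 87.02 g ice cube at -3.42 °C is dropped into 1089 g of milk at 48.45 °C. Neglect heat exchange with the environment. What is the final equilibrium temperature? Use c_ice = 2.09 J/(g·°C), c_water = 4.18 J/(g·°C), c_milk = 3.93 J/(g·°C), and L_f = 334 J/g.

T_f ≈ 38.3 °C

Energy conservation, ΣQ = 0:
warm ice to 0 °C: 87.02·2.09·(0 − (-3.42)) = 622
  melt ice: 87.02·334 = 29065
  meltwater 0→T: 87.02·4.18·T = 363.74 T
  milk: 4279.8(T − 48.45)
4643.5 T = 207355 − 29687 = 177668
T ≈ 38.26 °C — above 0 °C, consistent with complete melting.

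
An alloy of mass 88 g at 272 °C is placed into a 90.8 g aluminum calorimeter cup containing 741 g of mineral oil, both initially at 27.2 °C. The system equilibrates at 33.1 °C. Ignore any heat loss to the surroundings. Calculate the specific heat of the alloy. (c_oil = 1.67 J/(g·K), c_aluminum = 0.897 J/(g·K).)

Conservation of energy gives ΣQ = 0:
88×c×(33.1 − 272) + 741×1.67×(33.1 − 27.2) + 90.8×0.897×(33.1 − 27.2) = 0
-21023 c = -7781.6
c = -7781.6/-21023 ≈ 0.3701 J/(g·K)

c ≈ 0.37 J/(g·K)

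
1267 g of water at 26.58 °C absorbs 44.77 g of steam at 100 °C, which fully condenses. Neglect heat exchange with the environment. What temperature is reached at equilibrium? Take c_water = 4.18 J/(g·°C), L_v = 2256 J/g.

T_f ≈ 47.5 °C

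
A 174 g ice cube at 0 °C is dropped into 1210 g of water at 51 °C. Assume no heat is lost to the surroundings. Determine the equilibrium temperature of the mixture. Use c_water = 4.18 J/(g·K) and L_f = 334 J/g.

T_f ≈ 34.5 °C

Let T be the final temperature. ΣQ_i = 0:
latent heat to melt: 174·334 = 58116
  warm the meltwater: 727.32 T
  water cools: 1210·4.18·(T − 51) = 5057.8(T − 51)
5785.1 T = 257948 − 58116 = 199832
T ≈ 34.54 °C — above 0 °C, consistent with complete melting.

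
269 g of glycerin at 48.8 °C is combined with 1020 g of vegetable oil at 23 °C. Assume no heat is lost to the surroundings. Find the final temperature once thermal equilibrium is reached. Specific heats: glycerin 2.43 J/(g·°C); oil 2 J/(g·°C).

Conservation of energy gives ΣQ = 0:
269*2.43*(T − 48.8) + 1020*2*(T − 23) = 0
(653.67 + 2040) T = 653.67*48.8 + 2040*23
T = 78819/2693.7 ≈ 29.26 °C

T_f ≈ 29.3 °C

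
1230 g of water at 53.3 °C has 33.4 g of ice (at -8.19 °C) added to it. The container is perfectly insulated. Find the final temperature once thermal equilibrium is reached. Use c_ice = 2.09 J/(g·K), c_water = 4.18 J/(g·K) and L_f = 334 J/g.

Heat gained plus heat lost sum to zero:
ice -8.19→0 °C: 33.4×2.09×8.19 = 571.71
  melt ice: 33.4×334 = 11156
  warm the meltwater: 139.61 T
  water: 5141.4(T − 53.3)
5281 T = 274037 − 11727 = 262309
T ≈ 49.67 °C. Since T > 0 °C, the all-ice-melts assumption holds.

T_f ≈ 49.7 °C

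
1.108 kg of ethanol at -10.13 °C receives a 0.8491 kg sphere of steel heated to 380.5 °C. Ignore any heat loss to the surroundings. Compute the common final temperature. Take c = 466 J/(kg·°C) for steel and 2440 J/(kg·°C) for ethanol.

Let T be the final temperature. ΣQ_i = 0:
0.8491*466*(T − 380.5) + 1.108*2440*(T − (-10.13)) = 0
3099.2 T = 123170
T ≈ 39.74 °C

T_f ≈ 39.7 °C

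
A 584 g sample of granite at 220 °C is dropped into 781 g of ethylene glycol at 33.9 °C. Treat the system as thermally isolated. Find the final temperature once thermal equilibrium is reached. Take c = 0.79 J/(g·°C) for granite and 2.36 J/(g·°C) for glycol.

|Q_granite| = |Q_glycol|:
584·0.79·(220 − T) = 781·2.36·(T − 33.9)
461.36(220 − T) = 1843.2(T − 33.9)
2304.5 T = 163982  ⇒  T ≈ 71.16 °C

T_f ≈ 71.2 °C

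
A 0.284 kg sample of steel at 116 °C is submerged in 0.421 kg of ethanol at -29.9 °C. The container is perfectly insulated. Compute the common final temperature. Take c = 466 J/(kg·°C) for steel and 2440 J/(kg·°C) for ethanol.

T_f ≈ -13.2 °C

With ΣQ=0 the equilibrium temperature is the m·c-weighted mean:
T_f = (132.34*116 + 1027.2*(-29.9)) / (132.34 + 1027.2)
    = -15363 / 1159.6 ≈ -13.25 °C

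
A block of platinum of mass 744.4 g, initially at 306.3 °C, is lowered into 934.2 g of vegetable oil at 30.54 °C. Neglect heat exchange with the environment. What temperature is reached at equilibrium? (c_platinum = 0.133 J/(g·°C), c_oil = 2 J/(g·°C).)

T_f ≈ 44.4 °C

|Q_platinum| = |Q_oil|:
744.4·0.133·(306.3 − T) = 934.2·2·(T − 30.54)
99.01(306.3 − T) = 1868.4(T − 30.54)
1967.4 T = 87386  ⇒  T ≈ 44.42 °C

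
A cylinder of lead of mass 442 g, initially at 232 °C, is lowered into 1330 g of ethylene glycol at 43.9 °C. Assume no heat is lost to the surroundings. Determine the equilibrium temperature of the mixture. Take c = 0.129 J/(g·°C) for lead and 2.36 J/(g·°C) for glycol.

With ΣQ=0 the equilibrium temperature is the m·c-weighted mean:
T_f = (57.02*232 + 3138.8*43.9) / (57.02 + 3138.8)
    = 151021 / 3195.8 ≈ 47.26 °C

T_f ≈ 47.3 °C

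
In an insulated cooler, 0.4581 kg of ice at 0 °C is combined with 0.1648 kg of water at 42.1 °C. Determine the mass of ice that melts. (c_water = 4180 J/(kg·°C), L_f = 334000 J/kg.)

m_melted ≈ 0.0868 kg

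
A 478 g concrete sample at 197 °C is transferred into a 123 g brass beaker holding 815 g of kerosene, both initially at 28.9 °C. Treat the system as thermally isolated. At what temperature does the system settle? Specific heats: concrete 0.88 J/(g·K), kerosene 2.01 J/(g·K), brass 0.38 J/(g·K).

T_f ≈ 62.5 °C

Net heat exchanged in the isolated system is zero:
478*0.88*(T − 197) + 815*2.01*(T − 28.9) + 123*0.38*(T − 28.9) = 0
420.64(T − 197) + 1638.1(T − 28.9) + 46.74(T − 28.9) = 0
(420.64 + 1638.1 + 46.74) T = 420.64*197 + 1638.1*28.9 + 46.74*28.9
T = 131559/2105.5 ≈ 62.48 °C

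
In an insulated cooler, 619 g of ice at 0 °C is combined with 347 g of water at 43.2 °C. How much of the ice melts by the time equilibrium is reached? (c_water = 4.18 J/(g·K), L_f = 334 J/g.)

m_melted ≈ 188 g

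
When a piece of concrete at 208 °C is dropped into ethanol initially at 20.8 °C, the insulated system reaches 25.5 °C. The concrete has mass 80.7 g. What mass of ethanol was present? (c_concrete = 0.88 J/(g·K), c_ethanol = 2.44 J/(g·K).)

Let T be the final temperature. ΣQ_i = 0:
80.7·0.88·(25.5 − 208) + m·2.44·(25.5 − 20.8) = 0
11.47 m = 12960
m = 12960/11.47 ≈ 1130 g

m ≈ 1130 g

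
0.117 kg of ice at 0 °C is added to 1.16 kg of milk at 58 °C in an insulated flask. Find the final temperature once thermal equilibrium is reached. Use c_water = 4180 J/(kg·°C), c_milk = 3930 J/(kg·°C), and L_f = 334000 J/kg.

Heat gained plus heat lost sum to zero:
melt ice: 0.117×334000 = 39078; warm the meltwater: 489.06 T; milk: 4558.8(T − 58)
5047.9 T = 264410 − 39078 = 225332
T ≈ 44.64 °C. Since T > 0 °C, the all-ice-melts assumption holds.

T_f ≈ 44.6 °C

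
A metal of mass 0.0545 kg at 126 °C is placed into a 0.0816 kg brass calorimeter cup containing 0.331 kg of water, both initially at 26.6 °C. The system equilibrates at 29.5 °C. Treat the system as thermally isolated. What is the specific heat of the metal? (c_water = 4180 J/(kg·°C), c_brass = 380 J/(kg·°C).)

c ≈ 780 J/(kg·°C)

Conservation of energy gives ΣQ = 0:
0.0545·c·(29.5 − 126) + 0.331·4180·(29.5 − 26.6) + 0.0816·380·(29.5 − 26.6) = 0
-5.259 c = -4102.3
c = -4102.3/-5.259 ≈ 780 J/(kg·°C)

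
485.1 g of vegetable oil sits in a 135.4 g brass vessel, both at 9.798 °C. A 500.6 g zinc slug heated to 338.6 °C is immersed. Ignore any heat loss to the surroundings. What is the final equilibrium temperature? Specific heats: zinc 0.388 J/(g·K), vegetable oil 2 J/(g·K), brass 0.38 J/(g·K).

T_f ≈ 62.3 °C

Net heat exchanged in the isolated system is zero:
500.6*0.388*(T − 338.6) + 485.1*2*(T − 9.798) + 135.4*0.38*(T − 9.798) = 0
1215.9 T = 75777
T = 75777/1215.9 ≈ 62.32 °C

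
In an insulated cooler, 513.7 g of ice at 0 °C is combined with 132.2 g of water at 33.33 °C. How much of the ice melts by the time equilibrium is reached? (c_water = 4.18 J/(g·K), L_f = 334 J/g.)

m_melted ≈ 55.1 g

Heat available from the water dropping to 0 °C: 132.2×4.18×33.33 = 18418 J.
Fully melting the ice requires m_ice L_f = 513.7×334 = 171576 J.
That's not enough to melt it all — equilibrium is at 0 °C with ice remaining.
m_melted×334 = 18418  ⇒  m_melted ≈ 55.14 g.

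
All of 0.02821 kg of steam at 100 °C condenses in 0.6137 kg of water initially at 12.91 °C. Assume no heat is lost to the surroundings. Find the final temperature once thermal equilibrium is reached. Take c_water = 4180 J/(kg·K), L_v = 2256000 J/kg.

T_f ≈ 40.5 °C

Setting the total heat transfer to zero:
steam→water at 100 °C releases m L_v = 0.02821·2256000 = 63642; condensate cools 100→T: 0.02821·4180·(T − 100) = 117.92(T − 100); original water: 2565.3(T − 12.91)
2683.2 T = 63642 + 11792 + 33118 = 108551
T ≈ 40.46 °C (< 100 °C, so full condensation is consistent).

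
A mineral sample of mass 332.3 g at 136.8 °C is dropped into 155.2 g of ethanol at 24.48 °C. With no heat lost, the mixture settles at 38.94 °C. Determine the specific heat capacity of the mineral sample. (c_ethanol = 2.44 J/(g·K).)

c ≈ 0.168 J/(g·K)

Heat lost by the mineral sample = heat gained by the ethanol:
332.3·c·(136.8 − 38.94) = 155.2·2.44·(38.94 − 24.48)
32519 c = 5475.8  ⇒  c ≈ 0.1684 J/(g·K)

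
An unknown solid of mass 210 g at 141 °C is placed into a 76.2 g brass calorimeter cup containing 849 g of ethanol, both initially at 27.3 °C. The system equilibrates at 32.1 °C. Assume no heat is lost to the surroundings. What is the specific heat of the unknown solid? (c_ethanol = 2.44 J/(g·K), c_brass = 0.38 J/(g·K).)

c ≈ 0.441 J/(g·K)

Let T be the final temperature. ΣQ_i = 0:
210×c×(32.1 − 141) + 849×2.44×(32.1 − 27.3) + 76.2×0.38×(32.1 − 27.3) = 0
-22869 c = -10082
c = -10082/-22869 ≈ 0.4409 J/(g·K)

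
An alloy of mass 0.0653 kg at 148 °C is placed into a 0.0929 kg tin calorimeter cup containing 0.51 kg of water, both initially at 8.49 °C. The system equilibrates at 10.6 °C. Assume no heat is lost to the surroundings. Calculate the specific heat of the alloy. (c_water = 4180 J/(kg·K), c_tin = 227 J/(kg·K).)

Net heat exchanged in the isolated system is zero:
0.0653×c×(10.6 − 148) + 0.51×4180×(10.6 − 8.49) + 0.0929×227×(10.6 − 8.49) = 0
-8.972 c = -4542.6
c = -4542.6/-8.972 ≈ 506.3 J/(kg·K)

c ≈ 506 J/(kg·K)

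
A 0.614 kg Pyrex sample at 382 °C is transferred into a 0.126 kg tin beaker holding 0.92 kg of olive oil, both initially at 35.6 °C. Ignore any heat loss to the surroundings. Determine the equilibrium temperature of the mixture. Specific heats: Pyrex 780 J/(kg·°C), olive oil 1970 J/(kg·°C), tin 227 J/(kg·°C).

T_f ≈ 107.1 °C

Energy conservation, ΣQ = 0:
0.614×780×(T − 382) + 0.92×1970×(T − 35.6) + 0.126×227×(T − 35.6) = 0
478.92(T − 382) + 1812.4(T − 35.6) + 28.6(T − 35.6) = 0
2319.9 T = 248487
T ≈ 107.11 °C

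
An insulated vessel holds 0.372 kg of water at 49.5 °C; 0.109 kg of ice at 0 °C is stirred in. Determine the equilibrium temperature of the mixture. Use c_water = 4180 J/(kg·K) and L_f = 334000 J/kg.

Sum of m c ΔT and latent-heat terms is zero:
melt ice: 0.109·334000 = 36406; warm the meltwater: 455.62 T; water cools: 0.372·4180·(T − 49.5) = 1555(T − 49.5)
2010.6 T = 76971 − 36406 = 40565
T ≈ 20.18 °C (positive, so assuming full melt was valid).

T_f ≈ 20.2 °C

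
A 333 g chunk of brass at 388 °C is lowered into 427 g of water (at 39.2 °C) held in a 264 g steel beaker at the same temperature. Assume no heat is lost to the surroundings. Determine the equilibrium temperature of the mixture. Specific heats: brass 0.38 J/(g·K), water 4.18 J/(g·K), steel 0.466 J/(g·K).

T_f ≈ 60.9 °C

T_f is the heat-capacity-weighted average of the initial temperatures:
T_f = (126.54×388 + 1784.9×39.2 + 123.02×39.2) / (126.54 + 1784.9 + 123.02)
    = 123887 / 2034.4 ≈ 60.90 °C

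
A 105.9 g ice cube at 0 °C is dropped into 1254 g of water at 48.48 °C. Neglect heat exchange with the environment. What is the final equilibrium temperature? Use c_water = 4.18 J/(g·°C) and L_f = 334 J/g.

Taking heat into each body as positive, Σ m c ΔT = 0:
melt ice: 105.9×334 = 35371
  warm the meltwater: 442.66 T
  water cools: 1254×4.18×(T − 48.48) = 5241.7(T − 48.48)
5684.4 T = 254119 − 35371 = 218748
T ≈ 38.48 °C. Since T > 0 °C, the all-ice-melts assumption holds.

T_f ≈ 38.5 °C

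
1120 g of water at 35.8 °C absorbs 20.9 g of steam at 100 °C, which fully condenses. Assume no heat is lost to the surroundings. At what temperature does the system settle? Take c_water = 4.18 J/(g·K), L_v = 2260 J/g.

T_f ≈ 46.9 °C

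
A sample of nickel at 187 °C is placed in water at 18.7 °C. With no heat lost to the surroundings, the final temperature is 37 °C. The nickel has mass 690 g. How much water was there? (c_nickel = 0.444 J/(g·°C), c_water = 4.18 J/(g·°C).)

Taking heat into each body as positive, Σ m c ΔT = 0:
690·0.444·(37 − 187) + m·4.18·(37 − 18.7) = 0
76.49 m = 45954
m = 45954/76.49 ≈ 600.8 g

m ≈ 601 g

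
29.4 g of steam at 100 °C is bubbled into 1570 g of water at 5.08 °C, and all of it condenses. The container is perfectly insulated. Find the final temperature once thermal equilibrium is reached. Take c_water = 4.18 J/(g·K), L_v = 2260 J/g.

T_f ≈ 16.8 °C

Energy balance with sensible and latent terms:
latent heat released on condensation: 29.4·2260 = 66444; condensate cools 100→T: 29.4·4.18·(T − 100) = 122.89(T − 100); water warms: 1570·4.18·(T − 5.08) = 6562.6(T − 5.08)
6685.5 T = 66444 + 12289 + 33338 = 112071
T ≈ 16.76 °C, under the boiling point, so the assumption holds.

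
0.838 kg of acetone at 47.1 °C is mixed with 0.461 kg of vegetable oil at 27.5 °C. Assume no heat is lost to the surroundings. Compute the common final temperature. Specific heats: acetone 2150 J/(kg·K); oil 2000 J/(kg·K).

T_f ≈ 40.5 °C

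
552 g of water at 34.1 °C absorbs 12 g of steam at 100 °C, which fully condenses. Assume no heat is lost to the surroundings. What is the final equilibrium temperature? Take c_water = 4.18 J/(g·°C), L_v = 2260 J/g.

T_f ≈ 47.0 °C

Conservation of energy gives ΣQ = 0:
latent heat released on condensation: 12·2260 = 27120; condensate cools 100→T: 12·4.18·(T − 100) = 50.16(T − 100); original water: 2307.4(T − 34.1)
2357.5 T = 27120 + 5016 + 78681 = 110817
T ≈ 47.01 °C — below 100 °C, confirming all the steam condensed.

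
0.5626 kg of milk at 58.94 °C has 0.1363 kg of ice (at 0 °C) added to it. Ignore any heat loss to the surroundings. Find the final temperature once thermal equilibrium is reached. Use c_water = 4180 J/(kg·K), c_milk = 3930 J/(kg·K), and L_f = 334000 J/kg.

Heat gained plus heat lost sum to zero:
fusion: m_ice L_f = 0.1363·334000 = 45524; warm the meltwater: 569.73 T; milk cools: 0.5626·3930·(T − 58.94) = 2211(T − 58.94)
2780.8 T = 130317 − 45524 = 84793
T ≈ 30.49 °C — above 0 °C, consistent with complete melting.

T_f ≈ 30.5 °C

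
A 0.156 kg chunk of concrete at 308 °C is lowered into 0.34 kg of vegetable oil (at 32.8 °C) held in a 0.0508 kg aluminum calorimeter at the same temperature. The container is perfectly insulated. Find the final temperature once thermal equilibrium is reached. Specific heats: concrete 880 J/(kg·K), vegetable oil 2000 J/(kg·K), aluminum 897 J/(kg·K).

T_f ≈ 76.6 °C

Conservation of energy gives ΣQ = 0:
0.156·880·(T − 308) + 0.34·2000·(T − 32.8) + 0.0508·897·(T − 32.8) = 0
137.28(T − 308) + 680(T − 32.8) + 45.57(T − 32.8) = 0
(137.28 + 680 + 45.57) T = 137.28·308 + 680·32.8 + 45.57·32.8
T = 66081 / 862.85 = 76.6 °C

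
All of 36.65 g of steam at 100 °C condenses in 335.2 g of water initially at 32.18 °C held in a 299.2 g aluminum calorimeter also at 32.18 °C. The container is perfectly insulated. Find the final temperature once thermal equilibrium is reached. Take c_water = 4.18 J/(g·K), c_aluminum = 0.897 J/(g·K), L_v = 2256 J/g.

T_f ≈ 83.2 °C

Energy conservation, ΣQ = 0:
condense steam: −36.65×2256 = −82682; condensate cools 100→T: 36.65×4.18×(T − 100) = 153.2(T − 100); original water: 1401.1(T − 32.18); aluminum cup: 299.2×0.897×(T − 32.18) = 268.38(T − 32.18)
1822.7 T = 82682 + 15320 + 53725 = 151727
T ≈ 83.24 °C (< 100 °C, so full condensation is consistent).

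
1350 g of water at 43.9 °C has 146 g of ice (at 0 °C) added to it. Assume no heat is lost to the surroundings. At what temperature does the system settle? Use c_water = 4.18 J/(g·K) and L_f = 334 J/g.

Energy balance with sensible and latent terms:
fusion: m_ice L_f = 146×334 = 48764; warm the meltwater: 610.28 T; water: 5643(T − 43.9)
6253.3 T = 247728 − 48764 = 198964
T ≈ 31.82 °C. Since T > 0 °C, the all-ice-melts assumption holds.

T_f ≈ 31.8 °C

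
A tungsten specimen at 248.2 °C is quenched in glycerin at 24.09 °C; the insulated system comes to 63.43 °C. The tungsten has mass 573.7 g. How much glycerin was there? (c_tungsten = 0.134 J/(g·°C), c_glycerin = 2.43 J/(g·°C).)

m ≈ 149 g

Heat gained plus heat lost sum to zero:
573.7×0.134×(63.43 − 248.2) + m×2.43×(63.43 − 24.09) = 0
95.6 m = 14204
m = 14204/95.6 ≈ 148.6 g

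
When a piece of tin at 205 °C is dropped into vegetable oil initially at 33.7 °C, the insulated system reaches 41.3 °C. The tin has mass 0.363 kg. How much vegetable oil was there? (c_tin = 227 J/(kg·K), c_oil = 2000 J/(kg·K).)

m ≈ 0.887 kg

Heat lost by the tin = heat gained by the oil:
0.363×227×(205 − 41.3) = m×2000×(41.3 − 33.7)
15200 m = 13489  ⇒  m ≈ 0.8874 kg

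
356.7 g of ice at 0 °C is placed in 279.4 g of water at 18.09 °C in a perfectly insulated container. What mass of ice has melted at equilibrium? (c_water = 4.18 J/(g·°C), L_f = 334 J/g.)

m_melted ≈ 63.3 g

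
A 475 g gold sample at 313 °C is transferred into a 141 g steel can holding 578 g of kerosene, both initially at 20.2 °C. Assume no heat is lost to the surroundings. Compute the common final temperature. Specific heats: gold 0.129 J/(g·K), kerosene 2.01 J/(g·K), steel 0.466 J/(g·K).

T_f ≈ 34.1 °C

Setting the total heat transfer to zero:
475×0.129×(T − 313) + 578×2.01×(T − 20.2) + 141×0.466×(T − 20.2) = 0
61.27(T − 313) + 1161.8(T − 20.2) + 65.71(T − 20.2) = 0
1288.8 T = 43974
T ≈ 34.12 °C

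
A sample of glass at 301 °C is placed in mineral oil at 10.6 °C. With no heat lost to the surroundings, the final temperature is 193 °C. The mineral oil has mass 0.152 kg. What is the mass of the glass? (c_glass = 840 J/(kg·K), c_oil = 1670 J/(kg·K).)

Taking heat into each body as positive, Σ m c ΔT = 0:
m·840·(193 − 301) + 0.152·1670·(193 − 10.6) = 0
-90720 m = -46300
m = -46300/-90720 ≈ 0.5104 kg

m ≈ 0.51 kg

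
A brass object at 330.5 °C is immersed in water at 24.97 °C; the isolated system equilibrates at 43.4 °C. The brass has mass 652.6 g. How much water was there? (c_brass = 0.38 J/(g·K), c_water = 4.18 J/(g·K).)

Heat gained plus heat lost sum to zero:
652.6×0.38×(43.4 − 330.5) + m×4.18×(43.4 − 24.97) = 0
77.04 m = 71197
m = 71197/77.04 ≈ 924.2 g

m ≈ 924 g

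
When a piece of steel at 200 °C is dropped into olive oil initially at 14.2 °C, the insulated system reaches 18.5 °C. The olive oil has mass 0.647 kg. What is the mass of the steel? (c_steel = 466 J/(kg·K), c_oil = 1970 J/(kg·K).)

m ≈ 0.0648 kg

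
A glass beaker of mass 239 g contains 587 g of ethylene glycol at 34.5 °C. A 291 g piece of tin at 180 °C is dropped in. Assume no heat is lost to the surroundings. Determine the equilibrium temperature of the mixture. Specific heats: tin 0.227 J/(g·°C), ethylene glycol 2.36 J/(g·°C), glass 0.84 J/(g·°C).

T_f ≈ 40.3 °C

Energy conservation, ΣQ = 0:
291×0.227×(T − 180) + 587×2.36×(T − 34.5) + 239×0.84×(T − 34.5) = 0
66.06(T − 180) + 1385.3(T − 34.5) + 200.76(T − 34.5) = 0
1652.1 T = 66610
T = 66610/1652.1 ≈ 40.32 °C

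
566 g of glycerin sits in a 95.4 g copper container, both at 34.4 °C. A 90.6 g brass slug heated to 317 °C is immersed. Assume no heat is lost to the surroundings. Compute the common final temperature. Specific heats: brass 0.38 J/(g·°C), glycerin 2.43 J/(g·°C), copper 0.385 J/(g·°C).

T_f ≈ 41.1 °C

With ΣQ=0 the equilibrium temperature is the m·c-weighted mean:
T_f = (34.43·317 + 1375.4·34.4 + 36.73·34.4) / (34.43 + 1375.4 + 36.73)
    = 59490 / 1446.5 ≈ 41.13 °C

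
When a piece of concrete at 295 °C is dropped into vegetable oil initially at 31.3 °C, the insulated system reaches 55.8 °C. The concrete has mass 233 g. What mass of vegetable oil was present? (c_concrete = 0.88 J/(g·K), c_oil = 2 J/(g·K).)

|Q_concrete| = |Q_oil|:
233×0.88×(295 − 55.8) = m×2×(55.8 − 31.3)
49 m = 49046  ⇒  m ≈ 1001 g

m ≈ 1000 g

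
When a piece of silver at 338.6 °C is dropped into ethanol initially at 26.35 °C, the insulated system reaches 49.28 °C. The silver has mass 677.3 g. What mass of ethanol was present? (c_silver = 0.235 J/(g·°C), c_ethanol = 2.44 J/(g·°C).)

Heat lost by the silver = heat gained by the ethanol:
677.3×0.235×(338.6 − 49.28) = m×2.44×(49.28 − 26.35)
55.95 m = 46050  ⇒  m ≈ 823.1 g

m ≈ 823 g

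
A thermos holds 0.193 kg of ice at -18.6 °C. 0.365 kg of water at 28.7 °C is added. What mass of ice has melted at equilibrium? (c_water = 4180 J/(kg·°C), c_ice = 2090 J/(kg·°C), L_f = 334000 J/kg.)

Water can give up m c ΔT = 0.365·4180·28.7 = 43788 J before reaching 0 °C.
Of that, 0.193·2090·18.6 = 7502.7 J goes to bring the ice to 0 °C, leaving 36285 J.
To melt every bit of ice: 0.193·334000 = 64462 J.
That's not enough to melt it all — equilibrium is at 0 °C with ice remaining.
Mass melted = 36285/334000 ≈ 0.1086 kg.

m_melted ≈ 0.109 kg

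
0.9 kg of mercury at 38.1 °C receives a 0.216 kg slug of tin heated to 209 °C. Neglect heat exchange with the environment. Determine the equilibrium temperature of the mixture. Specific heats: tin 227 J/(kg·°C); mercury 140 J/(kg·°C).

T_f ≈ 86.0 °C

Heat lost by the tin equals heat gained by the mercury:
0.216×227×(209 − T) = 0.9×140×(T − 38.1)
49.03(209 − T) = 126(T − 38.1)
175.03 T = 15048  ⇒  T ≈ 85.97 °C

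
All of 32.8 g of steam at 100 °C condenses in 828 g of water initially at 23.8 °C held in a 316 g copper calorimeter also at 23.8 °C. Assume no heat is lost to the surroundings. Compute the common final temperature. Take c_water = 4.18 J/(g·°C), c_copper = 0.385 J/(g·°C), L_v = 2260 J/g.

T_f ≈ 46.5 °C

Setting the total heat transfer to zero:
latent heat released on condensation: 32.8×2260 = 74128
  condensate cools 100→T: 32.8×4.18×(T − 100) = 137.1(T − 100)
  water warms: 828×4.18×(T − 23.8) = 3461(T − 23.8)
  copper cup: 316×0.385×(T − 23.8) = 121.66(T − 23.8)
3719.8 T = 74128 + 13710 + 85268 = 173107
T ≈ 46.54 °C — below 100 °C, confirming all the steam condensed.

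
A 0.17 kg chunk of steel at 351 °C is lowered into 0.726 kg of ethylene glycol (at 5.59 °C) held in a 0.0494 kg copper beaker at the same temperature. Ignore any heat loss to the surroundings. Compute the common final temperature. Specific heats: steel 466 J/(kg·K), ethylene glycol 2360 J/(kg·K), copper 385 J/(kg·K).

Let T be the final temperature. ΣQ_i = 0:
0.17·466·(T − 351) + 0.726·2360·(T − 5.59) + 0.0494·385·(T − 5.59) = 0
79.22(T − 351) + 1713.4(T − 5.59) + 19.02(T − 5.59) = 0
(79.22 + 1713.4 + 19.02) T = 79.22·351 + 1713.4·5.59 + 19.02·5.59
T = 37490/1811.6 ≈ 20.69 °C

T_f ≈ 20.7 °C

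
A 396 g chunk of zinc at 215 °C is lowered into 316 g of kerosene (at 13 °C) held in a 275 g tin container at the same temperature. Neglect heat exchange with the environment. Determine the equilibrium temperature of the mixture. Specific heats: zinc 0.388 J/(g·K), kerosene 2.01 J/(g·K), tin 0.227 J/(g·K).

T_f = Σ m_i c_i T_i / Σ m_i c_i:
T_f = (153.65*215 + 635.16*13 + 62.43*13) / (153.65 + 635.16 + 62.43)
    = 42103 / 851.23 ≈ 49.46 °C

T_f ≈ 49.5 °C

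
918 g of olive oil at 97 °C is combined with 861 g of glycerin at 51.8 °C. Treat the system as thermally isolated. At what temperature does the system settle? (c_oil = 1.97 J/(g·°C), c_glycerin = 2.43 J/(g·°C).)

T_f ≈ 72.8 °C

Heat gained plus heat lost sum to zero:
918*1.97*(T − 97) + 861*2.43*(T − 51.8) = 0
1808.5(T − 97) + 2092.2(T − 51.8) = 0
(1808.5 + 2092.2) T = 1808.5*97 + 2092.2*51.8
T = 283798 / 3900.7 = 72.8 °C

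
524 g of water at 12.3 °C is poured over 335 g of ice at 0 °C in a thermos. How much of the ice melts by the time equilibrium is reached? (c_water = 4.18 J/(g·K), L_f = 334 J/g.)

m_melted ≈ 80.7 g

Cooling the water to 0 °C releases 524×4.18×12.3 = 26941 J.
Melting all 335 g of ice would need 335×334 = 111890 J.
Since 26941 < 111890 J, not all the ice melts; equilibrium is at 0 °C.
m_melted×334 = 26941  ⇒  m_melted ≈ 80.66 g.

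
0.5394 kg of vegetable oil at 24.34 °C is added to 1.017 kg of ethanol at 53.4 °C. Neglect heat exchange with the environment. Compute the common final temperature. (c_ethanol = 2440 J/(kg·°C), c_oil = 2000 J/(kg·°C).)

Set heat shed by the hot body equal to heat absorbed by the cold body:
1.017·2440·(53.4 − T) = 0.5394·2000·(T − 24.34)
2481.5(53.4 − T) = 1078.8(T − 24.34)
3560.3 T = 158769  ⇒  T ≈ 44.59 °C

T_f ≈ 44.6 °C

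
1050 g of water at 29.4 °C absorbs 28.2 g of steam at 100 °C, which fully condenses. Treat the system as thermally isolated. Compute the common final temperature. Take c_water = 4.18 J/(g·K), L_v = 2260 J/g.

T_f ≈ 45.4 °C

Sum of m c ΔT and latent-heat terms is zero:
latent heat released on condensation: 28.2×2260 = 63732; condensate cools 100→T: 28.2×4.18×(T − 100) = 117.88(T − 100); original water: 4389(T − 29.4)
4506.9 T = 63732 + 11788 + 129037 = 204556
T ≈ 45.39 °C, under the boiling point, so the assumption holds.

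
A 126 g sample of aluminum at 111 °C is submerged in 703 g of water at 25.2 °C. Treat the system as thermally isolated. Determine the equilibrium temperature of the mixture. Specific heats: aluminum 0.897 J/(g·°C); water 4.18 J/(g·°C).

T_f ≈ 28.4 °C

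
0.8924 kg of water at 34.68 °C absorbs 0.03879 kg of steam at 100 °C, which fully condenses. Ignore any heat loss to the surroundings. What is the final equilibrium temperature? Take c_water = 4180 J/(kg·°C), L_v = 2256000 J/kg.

Sum of m c ΔT and latent-heat terms is zero:
steam→water at 100 °C releases m L_v = 0.03879·2256000 = 87510; condensate cools 100→T: 0.03879·4180·(T − 100) = 162.14(T − 100); original water: 3730.2(T − 34.68)
3892.4 T = 87510 + 16214 + 129364 = 233089
T ≈ 59.88 °C (< 100 °C, so full condensation is consistent).

T_f ≈ 59.9 °C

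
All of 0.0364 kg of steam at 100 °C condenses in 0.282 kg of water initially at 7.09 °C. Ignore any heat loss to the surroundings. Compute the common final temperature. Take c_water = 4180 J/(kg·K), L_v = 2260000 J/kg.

Setting the total heat transfer to zero:
condense steam: −0.0364·2260000 = −82264
  condensed water 100 °C→T: 152.15(T − 100)
  original water: 1178.8(T − 7.09)
1330.9 T = 82264 + 15215 + 8357.4 = 105837
T ≈ 79.52 °C, under the boiling point, so the assumption holds.

T_f ≈ 79.5 °C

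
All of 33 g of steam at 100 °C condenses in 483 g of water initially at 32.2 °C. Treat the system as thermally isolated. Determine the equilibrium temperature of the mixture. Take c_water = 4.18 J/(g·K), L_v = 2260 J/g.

T_f ≈ 71.1 °C

Sum of m c ΔT and latent-heat terms is zero:
condense steam: −33·2260 = −74580; condensate cools 100→T: 33·4.18·(T − 100) = 137.94(T − 100); water warms: 483·4.18·(T − 32.2) = 2018.9(T − 32.2)
2156.9 T = 74580 + 13794 + 65010 = 153384
T ≈ 71.11 °C, under the boiling point, so the assumption holds.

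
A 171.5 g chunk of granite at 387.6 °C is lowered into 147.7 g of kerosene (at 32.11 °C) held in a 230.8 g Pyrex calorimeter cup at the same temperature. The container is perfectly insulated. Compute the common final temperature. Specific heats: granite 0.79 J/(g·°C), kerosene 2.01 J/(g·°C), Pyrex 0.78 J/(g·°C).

Setting the total heat transfer to zero:
171.5×0.79×(T − 387.6) + 147.7×2.01×(T − 32.11) + 230.8×0.78×(T − 32.11) = 0
135.49(T − 387.6) + 296.88(T − 32.11) + 180.02(T − 32.11) = 0
612.39 T = 67827
T = 67827 / 612.39 = 111 °C

T_f ≈ 110.8 °C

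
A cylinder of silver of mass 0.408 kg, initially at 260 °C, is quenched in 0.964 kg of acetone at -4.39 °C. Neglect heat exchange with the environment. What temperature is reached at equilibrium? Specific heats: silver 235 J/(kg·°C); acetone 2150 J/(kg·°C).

T_f ≈ 7.3 °C

T_f is the heat-capacity-weighted average of the initial temperatures:
T_f = (95.88·260 + 2072.6·(-4.39)) / (95.88 + 2072.6)
    = 15830 / 2168.5 ≈ 7.30 °C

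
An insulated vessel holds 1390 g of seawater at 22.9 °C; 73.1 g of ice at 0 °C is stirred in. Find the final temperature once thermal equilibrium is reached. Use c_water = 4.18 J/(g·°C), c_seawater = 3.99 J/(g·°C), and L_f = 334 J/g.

T_f ≈ 17.5 °C

Net heat exchanged in the isolated system is zero:
latent heat to melt: 73.1×334 = 24415
  warm the meltwater: 305.56 T
  seawater: 5546.1(T − 22.9)
5851.7 T = 127006 − 24415 = 102590
T ≈ 17.53 °C. Since T > 0 °C, the all-ice-melts assumption holds.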